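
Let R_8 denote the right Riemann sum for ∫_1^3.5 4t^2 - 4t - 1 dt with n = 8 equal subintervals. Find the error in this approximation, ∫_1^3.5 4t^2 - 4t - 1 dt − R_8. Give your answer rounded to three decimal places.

-5.632

Exact integral: ∫_1^3.5 f(t) dt ≈ 30.83333.
R_8 = 36.46484375.
Error ≈ 30.83333 − 36.46484375 ≈ -5.632.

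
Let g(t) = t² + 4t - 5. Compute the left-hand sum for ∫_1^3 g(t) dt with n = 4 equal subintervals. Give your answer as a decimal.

Δt = (3 − 1)/4 = 0.5.
Left endpoints: 1, 1.5, 2, 2.5.
g(1) = 0, g(1.5) = 3.25, g(2) = 7, g(2.5) = 11.25.
Sum = Δt · [g(1) + g(1.5) + g(2) + g(2.5)].
Sum = 10.75.

10.75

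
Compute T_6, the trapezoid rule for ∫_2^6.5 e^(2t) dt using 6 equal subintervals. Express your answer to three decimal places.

261174.244

Δt = (6.5 − 2)/6 = 0.75.
f(2) ≈ 54.598, f(2.75) ≈ 244.692, f(3.5) ≈ 1096.633, f(4.25) ≈ 4914.769, f(5) ≈ 22026.466, f(5.75) ≈ 98715.771, f(6.5) ≈ 442413.392.
T_6 = (Δt/2)·[f(t_0) + 2f(t_1) + ... + 2f(t_{5}) + f(t_6)].
Sum ≈ 261174.244.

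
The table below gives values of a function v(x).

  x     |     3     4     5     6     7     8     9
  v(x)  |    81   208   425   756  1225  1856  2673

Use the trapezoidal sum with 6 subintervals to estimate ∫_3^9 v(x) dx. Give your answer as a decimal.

Δx = 1.
T_6 = (1/2)·[81 + 2·208 + 2·425 + 2·756 + 2·1225 + 2·1856 + 2673] = 5847.

5847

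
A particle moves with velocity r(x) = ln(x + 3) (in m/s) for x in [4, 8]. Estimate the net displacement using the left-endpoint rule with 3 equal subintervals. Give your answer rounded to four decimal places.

8.4465

Δx = (8 − 4)/3 = 4/3.
Left endpoints: 4, 16/3, 20/3.
r(4) ≈ 1.9459, r(16/3) ≈ 2.1203, r(20/3) ≈ 2.2687.
Sum = Δx · [r(4) + r(16/3) + r(20/3)].
Sum ≈ 8.4465.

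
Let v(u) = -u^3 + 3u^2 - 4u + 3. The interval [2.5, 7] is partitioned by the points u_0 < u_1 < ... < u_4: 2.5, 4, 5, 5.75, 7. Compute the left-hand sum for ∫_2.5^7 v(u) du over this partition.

Subinterval widths: 1.5, 1, 0.75, 1.25.
Left endpoints: 2.5, 4, 5, 5.75.
v(2.5) = -3.875, v(4) = -29, v(5) = -67, v(5.75) = -110.921875.
Sum = Σ Δu_i · v(u_i).
Sum = -223.71484375.

-223.71484375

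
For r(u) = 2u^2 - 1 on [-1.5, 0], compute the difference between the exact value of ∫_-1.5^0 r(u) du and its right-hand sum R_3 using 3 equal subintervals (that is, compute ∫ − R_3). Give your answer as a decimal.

1

Exact integral: ∫_-1.5^0 r(u) du = 0.75.
R_3 = -0.25.
Error = 0.75 − (-0.25) = 1.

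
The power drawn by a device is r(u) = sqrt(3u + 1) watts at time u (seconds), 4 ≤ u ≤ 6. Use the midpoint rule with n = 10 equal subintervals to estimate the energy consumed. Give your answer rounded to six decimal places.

Δu = (6 − 4)/10 = 0.2.
Midpoints: 4.1, 4.3, 4.5, 4.7, 4.9, 5.1, 5.3, 5.5, 5.7, 5.9.
r(4.1) ≈ 3.646917, r(4.3) ≈ 3.728270, r(4.5) ≈ 3.807887, r(4.7) ≈ 3.885872, r(4.9) ≈ 3.962323, r(5.1) ≈ 4.037326, r(5.3) ≈ 4.110961, r(5.5) ≈ 4.183300, r(5.7) ≈ 4.254409, r(5.9) ≈ 4.324350.
Sum = Δu · [r(4.1) + r(4.3) + r(4.5) + ...].
Sum ≈ 7.988323.

7.988323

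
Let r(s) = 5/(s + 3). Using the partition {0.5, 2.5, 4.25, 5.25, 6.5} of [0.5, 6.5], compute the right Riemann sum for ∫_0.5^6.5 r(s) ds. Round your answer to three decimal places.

4.289

Subinterval widths: 2, 1.75, 1, 1.25.
Right endpoints: 2.5, 4.25, 5.25, 6.5.
r(2.5) = 10/11, r(4.25) = 20/29, r(5.25) = 20/33, r(6.5) = 10/19.
Sum = Σ Δs_i · r(s_i).
Sum ≈ 4.289.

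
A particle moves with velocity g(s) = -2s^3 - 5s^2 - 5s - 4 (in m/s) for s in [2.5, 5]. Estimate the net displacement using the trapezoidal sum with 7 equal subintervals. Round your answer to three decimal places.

-533.597

Δs = (5 − 2.5)/7 = 5/14.
g(2.5) = -79, g(20/7) = -36272/343, g(45/14) = -94769/686, g(25/7) = -60622/343, g(55/14) = -76172/343, g(30/7) = -94222/343, g(65/14) = -229919/686, g(5) = -404.
T_7 = (Δs/2)·[g(s_0) + 2g(s_1) + ... + 2g(s_{6}) + g(s_7)].
Sum ≈ -533.597.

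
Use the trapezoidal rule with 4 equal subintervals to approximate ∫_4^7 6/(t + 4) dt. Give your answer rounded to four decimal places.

Δt = (7 − 4)/4 = 0.75.
f(4) = 0.75, f(4.75) = 24/35, f(5.5) = 12/19, f(6.25) = 24/41, f(7) = 6/11.
T_4 = (Δt/2)·[f(t_0) + 2f(t_1) + 2f(t_2) + 2f(t_3) + f(t_4)].
Sum ≈ 1.9128.

1.9128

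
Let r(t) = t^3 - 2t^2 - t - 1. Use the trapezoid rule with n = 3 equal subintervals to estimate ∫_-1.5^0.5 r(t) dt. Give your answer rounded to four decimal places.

Δt = (0.5 − (-1.5))/3 = 2/3.
r(-1.5) = -7.375, r(-5/6) = -461/216, r(-1/6) = -193/216, r(0.5) = -1.875.
T_3 = (Δt/2)·[r(t_0) + 2r(t_1) + 2r(t_2) + r(t_3)].
Sum ≈ -5.1019.

-5.1019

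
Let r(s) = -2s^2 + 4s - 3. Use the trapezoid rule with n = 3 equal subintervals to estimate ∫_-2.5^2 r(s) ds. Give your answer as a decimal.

-37.125

Δs = (2 − (-2.5))/3 = 1.5.
r(-2.5) = -25.5, r(-1) = -9, r(0.5) = -1.5, r(2) = -3.
T_3 = (Δs/2)·[r(s_0) + 2r(s_1) + 2r(s_2) + r(s_3)].
Sum = -37.125.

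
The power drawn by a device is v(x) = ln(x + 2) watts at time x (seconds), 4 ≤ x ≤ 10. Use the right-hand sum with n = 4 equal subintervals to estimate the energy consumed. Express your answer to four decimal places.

Δx = (10 − 4)/4 = 1.5.
Right endpoints: 5.5, 7, 8.5, 10.
v(5.5) ≈ 2.0149, v(7) ≈ 2.1972, v(8.5) ≈ 2.3514, v(10) ≈ 2.4849.
Sum = Δx · [v(5.5) + v(7) + v(8.5) + v(10)].
Sum ≈ 13.5726.

13.5726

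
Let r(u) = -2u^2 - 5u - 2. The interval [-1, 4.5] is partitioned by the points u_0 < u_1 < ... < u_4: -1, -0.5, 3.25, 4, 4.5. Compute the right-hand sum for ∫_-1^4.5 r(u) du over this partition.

-220.65625

Subinterval widths: 0.5, 3.75, 0.75, 0.5.
Right endpoints: -0.5, 3.25, 4, 4.5.
r(-0.5) = 0, r(3.25) = -39.375, r(4) = -54, r(4.5) = -65.
Sum = Σ Δu_i · r(u_i).
Sum = -220.65625.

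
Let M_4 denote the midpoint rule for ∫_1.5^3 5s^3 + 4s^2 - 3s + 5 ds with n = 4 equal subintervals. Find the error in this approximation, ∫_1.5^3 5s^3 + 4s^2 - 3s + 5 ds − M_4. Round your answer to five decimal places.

0.66357

Exact integral: ∫_1.5^3 f(s) ds = 123.796875.
M_4 ≈ 123.1333008.
Error ≈ 123.796875 − 123.1333008 ≈ 0.66357.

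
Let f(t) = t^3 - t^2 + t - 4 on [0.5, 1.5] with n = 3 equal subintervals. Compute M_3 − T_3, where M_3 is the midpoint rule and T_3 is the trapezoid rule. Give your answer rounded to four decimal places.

-0.0556

M_3 ≈ -2.851852.
T_3 ≈ -2.796296.
M_3 − T_3 ≈ -0.0556.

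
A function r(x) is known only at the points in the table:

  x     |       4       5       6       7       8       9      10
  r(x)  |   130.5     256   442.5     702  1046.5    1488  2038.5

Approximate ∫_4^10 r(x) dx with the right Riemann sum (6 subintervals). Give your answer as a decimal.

5973.5

Δx = 1.
Sum = 1·[256 + 442.5 + 702 + 1046.5 + 1488 + 2038.5] = 5973.5.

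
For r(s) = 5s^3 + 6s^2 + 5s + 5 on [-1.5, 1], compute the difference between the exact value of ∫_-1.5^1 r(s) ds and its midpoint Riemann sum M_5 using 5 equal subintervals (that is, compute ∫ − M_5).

0.1171875

Exact integral: ∫_-1.5^1 r(s) ds = 13.046875.
M_5 = 12.9296875.
Error = 13.046875 − 12.9296875 = 0.1171875.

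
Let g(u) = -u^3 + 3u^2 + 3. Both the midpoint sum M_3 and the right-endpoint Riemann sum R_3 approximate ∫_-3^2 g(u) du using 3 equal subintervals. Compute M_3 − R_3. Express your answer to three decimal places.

26.042

M_3 ≈ 61.04167.
R_3 = 35.
M_3 − R_3 ≈ 26.042.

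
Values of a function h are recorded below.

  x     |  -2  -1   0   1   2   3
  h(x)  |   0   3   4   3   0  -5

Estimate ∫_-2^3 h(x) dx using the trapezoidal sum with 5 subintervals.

7.5

Δx = 1.
T_5 = (1/2)·[0 + 2·3 + 2·4 + 2·3 + 2·0 + (-5)] = 7.5.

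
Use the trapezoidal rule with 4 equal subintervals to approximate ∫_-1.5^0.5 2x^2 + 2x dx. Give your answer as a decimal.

Δx = (0.5 − (-1.5))/4 = 0.5.
f(-1.5) = 1.5, f(-1) = 0, f(-0.5) = -0.5, f(0) = 0, f(0.5) = 1.5.
T_4 = (Δx/2)·[f(x_0) + 2f(x_1) + 2f(x_2) + 2f(x_3) + f(x_4)].
Sum = 0.5.

0.5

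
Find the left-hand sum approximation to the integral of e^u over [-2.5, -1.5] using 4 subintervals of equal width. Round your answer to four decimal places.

0.1241

Δu = (-1.5 − (-2.5))/4 = 0.25.
Left endpoints: -2.5, -2.25, -2, -1.75.
f(-2.5) ≈ 0.0821, f(-2.25) ≈ 0.1054, f(-2) ≈ 0.1353, f(-1.75) ≈ 0.1738.
Sum = Δu · [f(-2.5) + f(-2.25) + f(-2) + f(-1.75)].
Sum ≈ 0.1241.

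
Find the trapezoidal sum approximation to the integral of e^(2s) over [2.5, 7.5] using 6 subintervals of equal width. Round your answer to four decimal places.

1996343.2696

Δs = (7.5 − 2.5)/6 = 5/6.
f(2.5) ≈ 148.4132, f(10/3) ≈ 785.7720, f(25/6) ≈ 4160.2620, f(5) ≈ 22026.4658, f(35/6) ≈ 116618.9040, f(20/3) ≈ 617437.6269, f(7.5) ≈ 3269017.3725.
T_6 = (Δs/2)·[f(s_0) + 2f(s_1) + ... + 2f(s_{5}) + f(s_6)].
Sum ≈ 1996343.2696.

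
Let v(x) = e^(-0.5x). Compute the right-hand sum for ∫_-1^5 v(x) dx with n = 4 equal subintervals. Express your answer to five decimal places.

2.10381

Δx = (5 − (-1))/4 = 1.5.
Right endpoints: 0.5, 2, 3.5, 5.
v(0.5) ≈ 0.77880, v(2) ≈ 0.36788, v(3.5) ≈ 0.17377, v(5) ≈ 0.08208.
Sum = Δx · [v(0.5) + v(2) + v(3.5) + v(5)].
Sum ≈ 2.10381.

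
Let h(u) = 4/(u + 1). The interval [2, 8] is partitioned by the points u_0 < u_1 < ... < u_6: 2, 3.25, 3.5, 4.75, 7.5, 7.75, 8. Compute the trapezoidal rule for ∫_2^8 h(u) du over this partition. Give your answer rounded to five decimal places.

4.47291

Subinterval widths: 1.25, 0.25, 1.25, 2.75, 0.25, 0.25.
h(2) = 4/3, h(3.25) = 16/17, h(3.5) = 8/9, h(4.75) = 16/23, h(7.5) = 8/17, h(7.75) = 16/35, h(8) = 4/9.
On each subinterval the trapezoid contributes (Δu_i/2)·[h(u_{i-1}) + h(u_i)].
Sum ≈ 4.47291.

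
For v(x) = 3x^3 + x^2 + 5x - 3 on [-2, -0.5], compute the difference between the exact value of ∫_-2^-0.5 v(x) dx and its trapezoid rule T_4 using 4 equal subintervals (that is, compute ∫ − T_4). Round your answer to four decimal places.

Exact integral: ∫_-2^-0.5 v(x) dx = -23.203125.
T_4 ≈ -23.563477.
Error ≈ -23.203125 − (-23.563477) ≈ 0.3604.

0.3604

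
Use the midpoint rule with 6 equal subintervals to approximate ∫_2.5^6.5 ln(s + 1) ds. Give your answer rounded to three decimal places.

Δs = (6.5 − 2.5)/6 = 2/3.
Midpoints: 17/6, 3.5, 25/6, 29/6, 5.5, 37/6.
f(17/6) ≈ 1.344, f(3.5) ≈ 1.504, f(25/6) ≈ 1.642, f(29/6) ≈ 1.764, f(5.5) ≈ 1.872, f(37/6) ≈ 1.969.
Sum = Δs · [f(17/6) + f(3.5) + f(25/6) + ...].
Sum ≈ 6.730.

6.730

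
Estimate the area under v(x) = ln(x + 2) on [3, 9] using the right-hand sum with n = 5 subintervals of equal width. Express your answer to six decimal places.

Δx = (9 − 3)/5 = 1.2.
Right endpoints: 4.2, 5.4, 6.6, 7.8, 9.
v(4.2) ≈ 1.824549, v(5.4) ≈ 2.001480, v(6.6) ≈ 2.151762, v(7.8) ≈ 2.282382, v(9) ≈ 2.397895.
Sum = Δx · [v(4.2) + v(5.4) + v(6.6) + v(7.8) + v(9)].
Sum ≈ 12.789683.

12.789683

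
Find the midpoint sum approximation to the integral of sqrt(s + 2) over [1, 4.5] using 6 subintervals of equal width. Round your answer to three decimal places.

Δs = (4.5 − 1)/6 = 7/12.
Midpoints: 31/24, 1.875, 59/24, 73/24, 3.625, 101/24.
f(31/24) ≈ 1.814, f(1.875) ≈ 1.969, f(59/24) ≈ 2.111, f(73/24) ≈ 2.245, f(3.625) ≈ 2.372, f(101/24) ≈ 2.492.
Sum = Δs · [f(31/24) + f(1.875) + f(59/24) + ...].
Sum ≈ 7.585.

7.585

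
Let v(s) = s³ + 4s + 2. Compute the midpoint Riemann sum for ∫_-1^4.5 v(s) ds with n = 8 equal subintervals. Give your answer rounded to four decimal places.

Δs = (4.5 − (-1))/8 = 0.6875.
Midpoints: -0.65625, 0.03125, 0.71875, 1.40625, 2.09375, 2.78125, 3.46875, 4.15625.
v(-0.65625) = -29741/32768, v(0.03125) = 69633/32768, v(0.71875) = 171911/32768, v(1.40625) = 340981/32768, v(2.09375) = 640731/32768, v(2.78125) = 1135049/32768, v(3.46875) = 1887823/32768, v(4.15625) = 2962941/32768.
Sum = Δs · [v(-0.65625) + v(0.03125) + v(0.71875) + ...].
Sum ≈ 150.6283.

150.6283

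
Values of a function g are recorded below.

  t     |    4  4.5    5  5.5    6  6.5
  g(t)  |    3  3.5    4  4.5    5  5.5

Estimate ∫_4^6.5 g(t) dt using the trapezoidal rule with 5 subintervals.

10.625

Δt = 0.5.
T_5 = (0.5/2)·[3 + 2·3.5 + 2·4 + 2·4.5 + 2·5 + 5.5] = 10.625.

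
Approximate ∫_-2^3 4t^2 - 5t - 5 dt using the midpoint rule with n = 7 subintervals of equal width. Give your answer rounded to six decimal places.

8.316327

Δt = (3 − (-2))/7 = 5/7.
Midpoints: -23/14, -13/14, -3/14, 0.5, 17/14, 27/14, 37/14.
f(-23/14) = 1373/98, f(-13/14) = 303/98, f(-3/14) = -367/98, f(0.5) = -6.5, f(17/14) = -507/98, f(27/14) = 23/98, f(37/14) = 953/98.
Sum = Δt · [f(-23/14) + f(-13/14) + f(-3/14) + ...].
Sum ≈ 8.316327.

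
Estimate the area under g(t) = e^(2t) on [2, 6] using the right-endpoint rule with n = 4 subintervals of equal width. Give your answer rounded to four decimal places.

188165.6440

Δt = (6 − 2)/4 = 1.
Right endpoints: 3, 4, 5, 6.
g(3) ≈ 403.4288, g(4) ≈ 2980.9580, g(5) ≈ 22026.4658, g(6) ≈ 162754.7914.
Sum = Δt · [g(3) + g(4) + g(5) + g(6)].
Sum ≈ 188165.6440.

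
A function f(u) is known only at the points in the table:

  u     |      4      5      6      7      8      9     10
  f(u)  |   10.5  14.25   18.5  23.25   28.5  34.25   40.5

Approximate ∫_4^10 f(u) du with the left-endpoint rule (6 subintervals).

129.25

Δu = 1.
Sum = 1·[10.5 + 14.25 + 18.5 + 23.25 + 28.5 + 34.25] = 129.25.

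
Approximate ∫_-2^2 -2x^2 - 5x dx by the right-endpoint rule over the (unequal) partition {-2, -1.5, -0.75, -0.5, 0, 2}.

-32.03125

Subinterval widths: 0.5, 0.75, 0.25, 0.5, 2.
Right endpoints: -1.5, -0.75, -0.5, 0, 2.
f(-1.5) = 3, f(-0.75) = 2.625, f(-0.5) = 2, f(0) = 0, f(2) = -18.
Sum = Σ Δx_i · f(x_i).
Sum = -32.03125.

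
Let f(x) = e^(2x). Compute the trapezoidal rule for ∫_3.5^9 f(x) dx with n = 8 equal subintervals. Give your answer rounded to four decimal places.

Δx = (9 − 3.5)/8 = 0.6875.
f(3.5) ≈ 1096.6332, f(4.1875) ≈ 4337.2683, f(4.875) ≈ 17154.2288, f(5.5625) ≈ 67846.2911, f(6.25) ≈ 268337.2865, f(6.9375) ≈ 1061294.5558, f(7.625) ≈ 4197501.3938, f(8.3125) ≈ 16601440.0572, f(9) ≈ 65659969.1373.
T_8 = (Δx/2)·[f(x_0) + 2f(x_1) + ... + 2f(x_{7}) + f(x_8)].
Sum ≈ 37845805.2272.

37845805.2272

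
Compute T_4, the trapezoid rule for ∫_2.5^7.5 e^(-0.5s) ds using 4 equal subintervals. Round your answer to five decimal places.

0.54299

Δs = (7.5 − 2.5)/4 = 1.25.
f(2.5) ≈ 0.28650, f(3.75) ≈ 0.15335, f(5) ≈ 0.08208, f(6.25) ≈ 0.04394, f(7.5) ≈ 0.02352.
T_4 = (Δs/2)·[f(s_0) + 2f(s_1) + 2f(s_2) + 2f(s_3) + f(s_4)].
Sum ≈ 0.54299.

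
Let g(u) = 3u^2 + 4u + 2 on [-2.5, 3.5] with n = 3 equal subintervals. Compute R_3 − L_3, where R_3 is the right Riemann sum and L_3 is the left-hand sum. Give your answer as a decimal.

R_3 = 136.5.
L_3 = 52.5.
R_3 − L_3 = 84.

84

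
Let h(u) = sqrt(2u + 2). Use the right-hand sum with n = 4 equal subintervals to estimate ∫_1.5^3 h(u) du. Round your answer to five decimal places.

3.92566

Δu = (3 − 1.5)/4 = 0.375.
Right endpoints: 1.875, 2.25, 2.625, 3.
h(1.875) ≈ 2.39792, h(2.25) ≈ 2.54951, h(2.625) ≈ 2.69258, h(3) ≈ 2.82843.
Sum = Δu · [h(1.875) + h(2.25) + h(2.625) + h(3)].
Sum ≈ 3.92566.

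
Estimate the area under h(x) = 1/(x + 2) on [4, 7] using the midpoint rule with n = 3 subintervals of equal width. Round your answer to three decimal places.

0.405

Δx = (7 − 4)/3 = 1.
Midpoints: 4.5, 5.5, 6.5.
h(4.5) = 2/13, h(5.5) = 2/15, h(6.5) = 2/17.
Sum = Δx · [h(4.5) + h(5.5) + h(6.5)].
Sum ≈ 0.405.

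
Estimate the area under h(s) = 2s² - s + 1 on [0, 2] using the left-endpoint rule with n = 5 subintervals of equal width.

Δs = (2 − 0)/5 = 0.4.
Left endpoints: 0, 0.4, 0.8, 1.2, 1.6.
h(0) = 1, h(0.4) = 0.92, h(0.8) = 1.48, h(1.2) = 2.68, h(1.6) = 4.52.
Sum = Δs · [h(0) + h(0.4) + h(0.8) + h(1.2) + h(1.6)].
Sum = 4.24.

4.24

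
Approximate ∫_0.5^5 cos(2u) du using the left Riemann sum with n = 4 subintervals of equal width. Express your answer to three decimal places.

Δu = (5 − 0.5)/4 = 1.125.
Left endpoints: 0.5, 1.625, 2.75, 3.875.
f(0.5) ≈ 0.540, f(1.625) ≈ -0.994, f(2.75) ≈ 0.709, f(3.875) ≈ 0.104.
Sum = Δu · [f(0.5) + f(1.625) + f(2.75) + f(3.875)].
Sum ≈ 0.403.

0.403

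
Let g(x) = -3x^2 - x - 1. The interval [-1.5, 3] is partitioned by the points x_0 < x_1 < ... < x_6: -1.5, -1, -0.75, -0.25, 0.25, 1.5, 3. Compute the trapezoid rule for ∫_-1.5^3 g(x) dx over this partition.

Subinterval widths: 0.5, 0.25, 0.5, 0.5, 1.25, 1.5.
g(-1.5) = -6.25, g(-1) = -3, g(-0.75) = -1.9375, g(-0.25) = -0.9375, g(0.25) = -1.4375, g(1.5) = -9.25, g(3) = -31.
On each subinterval the trapezoid contributes (Δx_i/2)·[g(x_{i-1}) + g(x_i)].
Sum = -41.109375.

-41.109375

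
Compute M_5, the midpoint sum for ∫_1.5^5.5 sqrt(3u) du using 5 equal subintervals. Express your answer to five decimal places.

Δu = (5.5 − 1.5)/5 = 0.8.
Midpoints: 1.9, 2.7, 3.5, 4.3, 5.1.
f(1.9) ≈ 2.38747, f(2.7) ≈ 2.84605, f(3.5) ≈ 3.24037, f(4.3) ≈ 3.59166, f(5.1) ≈ 3.91152.
Sum = Δu · [f(1.9) + f(2.7) + f(3.5) + f(4.3) + f(5.1)].
Sum ≈ 12.78165.

12.78165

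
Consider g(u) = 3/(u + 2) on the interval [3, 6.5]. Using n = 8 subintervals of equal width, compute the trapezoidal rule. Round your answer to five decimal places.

Δu = (6.5 − 3)/8 = 0.4375.
g(3) = 0.6, g(3.4375) = 16/29, g(3.875) = 24/47, g(4.3125) = 48/101, g(4.75) = 4/9, g(5.1875) = 48/115, g(5.625) = 24/61, g(6.0625) = 16/43, g(6.5) = 6/17.
T_8 = (Δu/2)·[g(u_0) + 2g(u_1) + ... + 2g(u_{7}) + g(u_8)].
Sum ≈ 1.59314.

1.59314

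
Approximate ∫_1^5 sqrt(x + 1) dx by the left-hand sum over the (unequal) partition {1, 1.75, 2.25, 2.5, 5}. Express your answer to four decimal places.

7.0176

Subinterval widths: 0.75, 0.5, 0.25, 2.5.
Left endpoints: 1, 1.75, 2.25, 2.5.
f(1) ≈ 1.4142, f(1.75) ≈ 1.6583, f(2.25) ≈ 1.8028, f(2.5) ≈ 1.8708.
Sum = Σ Δx_i · f(x_i).
Sum ≈ 7.0176.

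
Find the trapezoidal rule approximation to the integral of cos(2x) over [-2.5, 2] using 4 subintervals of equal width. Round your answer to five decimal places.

Δx = (2 − (-2.5))/4 = 1.125.
f(-2.5) ≈ 0.28366, f(-1.375) ≈ -0.92430, f(-0.25) ≈ 0.87758, f(0.875) ≈ -0.17825, f(2) ≈ -0.65364.
T_4 = (Δx/2)·[f(x_0) + 2f(x_1) + 2f(x_2) + 2f(x_3) + f(x_4)].
Sum ≈ -0.46120.

-0.46120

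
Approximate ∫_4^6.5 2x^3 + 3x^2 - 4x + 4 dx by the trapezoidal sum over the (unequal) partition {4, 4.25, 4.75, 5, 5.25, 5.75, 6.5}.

937.0703125

Subinterval widths: 0.25, 0.5, 0.25, 0.25, 0.5, 0.75.
f(4) = 164, f(4.25) = 194.71875, f(4.75) = 267.03125, f(5) = 309, f(5.25) = 355.09375, f(5.75) = 460.40625, f(6.5) = 654.
On each subinterval the trapezoid contributes (Δx_i/2)·[f(x_{i-1}) + f(x_i)].
Sum = 937.0703125.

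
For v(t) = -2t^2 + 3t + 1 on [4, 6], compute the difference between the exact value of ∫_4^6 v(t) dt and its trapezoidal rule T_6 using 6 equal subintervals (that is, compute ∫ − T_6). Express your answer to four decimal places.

0.0741

Exact integral: ∫_4^6 v(t) dt ≈ -69.333333.
T_6 ≈ -69.407407.
Error ≈ -69.333333 − (-69.407407) ≈ 0.0741.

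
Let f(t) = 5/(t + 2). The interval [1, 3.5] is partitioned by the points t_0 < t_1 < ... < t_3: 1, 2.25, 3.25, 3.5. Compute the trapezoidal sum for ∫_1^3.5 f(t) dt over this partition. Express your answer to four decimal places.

3.0741

Subinterval widths: 1.25, 1, 0.25.
f(1) = 5/3, f(2.25) = 20/17, f(3.25) = 20/21, f(3.5) = 10/11.
On each subinterval the trapezoid contributes (Δt_i/2)·[f(t_{i-1}) + f(t_i)].
Sum ≈ 3.0741.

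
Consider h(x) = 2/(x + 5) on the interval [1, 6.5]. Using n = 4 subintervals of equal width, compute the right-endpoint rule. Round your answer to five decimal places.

Δx = (6.5 − 1)/4 = 1.375.
Right endpoints: 2.375, 3.75, 5.125, 6.5.
h(2.375) = 16/59, h(3.75) = 8/35, h(5.125) = 16/81, h(6.5) = 4/23.
Sum = Δx · [h(2.375) + h(3.75) + h(5.125) + h(6.5)].
Sum ≈ 1.19790.

1.19790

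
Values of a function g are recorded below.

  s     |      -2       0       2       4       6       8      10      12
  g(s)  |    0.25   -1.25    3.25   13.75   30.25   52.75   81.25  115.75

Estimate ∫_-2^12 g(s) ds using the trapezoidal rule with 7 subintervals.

476

Δs = 2.
T_7 = (2/2)·[0.25 + 2·(-1.25) + 2·3.25 + 2·13.75 + 2·30.25 + 2·52.75 + 2·81.25 + 115.75] = 476.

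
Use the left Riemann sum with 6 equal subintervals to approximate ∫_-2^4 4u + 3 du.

Δu = (4 − (-2))/6 = 1.
Left endpoints: -2, -1, 0, 1, 2, 3.
f(-2) = -5, f(-1) = -1, f(0) = 3, f(1) = 7, f(2) = 11, f(3) = 15.
Sum = Δu · [f(-2) + f(-1) + f(0) + ...].
Sum = 30.

30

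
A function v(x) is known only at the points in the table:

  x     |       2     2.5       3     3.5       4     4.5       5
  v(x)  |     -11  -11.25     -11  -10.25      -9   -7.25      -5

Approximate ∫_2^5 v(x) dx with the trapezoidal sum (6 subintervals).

-28.375

Δx = 0.5.
T_6 = (0.5/2)·[(-11) + 2·(-11.25) + 2·(-11) + 2·(-10.25) + 2·(-9) + 2·(-7.25) + (-5)] = -28.375.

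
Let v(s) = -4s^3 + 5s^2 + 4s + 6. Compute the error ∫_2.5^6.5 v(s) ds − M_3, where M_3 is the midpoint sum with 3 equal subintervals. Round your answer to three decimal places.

Exact integral: ∫_2.5^6.5 v(s) ds ≈ -1218.33333.
M_3 ≈ -1189.29630.
Error ≈ -1218.33333 − (-1189.29630) ≈ -29.037.

-29.037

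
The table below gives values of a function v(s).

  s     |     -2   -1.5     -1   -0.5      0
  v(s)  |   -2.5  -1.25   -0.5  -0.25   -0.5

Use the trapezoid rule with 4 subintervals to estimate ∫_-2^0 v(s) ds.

-1.75

Δs = 0.5.
T_4 = (0.5/2)·[(-2.5) + 2·(-1.25) + 2·(-0.5) + 2·(-0.25) + (-0.5)] = -1.75.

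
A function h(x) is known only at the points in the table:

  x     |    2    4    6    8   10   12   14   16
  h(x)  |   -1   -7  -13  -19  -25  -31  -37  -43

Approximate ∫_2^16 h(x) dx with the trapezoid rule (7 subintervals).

-308

Δx = 2.
T_7 = (2/2)·[(-1) + 2·(-7) + 2·(-13) + 2·(-19) + 2·(-25) + 2·(-31) + 2·(-37) + (-43)] = -308.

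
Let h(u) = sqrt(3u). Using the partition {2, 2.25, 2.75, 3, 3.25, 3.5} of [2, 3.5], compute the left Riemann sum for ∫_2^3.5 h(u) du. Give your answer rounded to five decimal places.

Subinterval widths: 0.25, 0.5, 0.25, 0.25, 0.25.
Left endpoints: 2, 2.25, 2.75, 3, 3.25.
h(2) ≈ 2.44949, h(2.25) ≈ 2.59808, h(2.75) ≈ 2.87228, h(3) ≈ 3.00000, h(3.25) ≈ 3.12250.
Sum = Σ Δu_i · h(u_i).
Sum ≈ 4.16011.

4.16011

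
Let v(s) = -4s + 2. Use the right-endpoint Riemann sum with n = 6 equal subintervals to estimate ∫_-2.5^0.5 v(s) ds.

15

Δs = (0.5 − (-2.5))/6 = 0.5.
Right endpoints: -2, -1.5, -1, -0.5, 0, 0.5.
v(-2) = 10, v(-1.5) = 8, v(-1) = 6, v(-0.5) = 4, v(0) = 2, v(0.5) = 0.
Sum = Δs · [v(-2) + v(-1.5) + v(-1) + ...].
Sum = 15.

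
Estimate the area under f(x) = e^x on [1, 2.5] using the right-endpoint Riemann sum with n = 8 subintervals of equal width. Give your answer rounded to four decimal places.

10.3792

Δx = (2.5 − 1)/8 = 0.1875.
Right endpoints: 1.1875, 1.375, 1.5625, 1.75, 1.9375, 2.125, 2.3125, 2.5.
f(1.1875) ≈ 3.2789, f(1.375) ≈ 3.9551, f(1.5625) ≈ 4.7707, f(1.75) ≈ 5.7546, f(1.9375) ≈ 6.9414, f(2.125) ≈ 8.3729, f(2.3125) ≈ 10.0996, f(2.5) ≈ 12.1825.
Sum = Δx · [f(1.1875) + f(1.375) + f(1.5625) + ...].
Sum ≈ 10.3792.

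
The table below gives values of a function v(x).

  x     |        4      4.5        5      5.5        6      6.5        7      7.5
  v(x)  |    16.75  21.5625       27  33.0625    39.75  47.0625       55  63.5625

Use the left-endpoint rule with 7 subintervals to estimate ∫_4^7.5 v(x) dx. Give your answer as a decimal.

120.09375

Δx = 0.5.
Sum = 0.5·[16.75 + 21.5625 + 27 + 33.0625 + 39.75 + 47.0625 + 55] = 120.09375.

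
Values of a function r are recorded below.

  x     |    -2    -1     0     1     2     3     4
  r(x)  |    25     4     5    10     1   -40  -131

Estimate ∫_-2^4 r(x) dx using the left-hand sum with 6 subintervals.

Δx = 1.
Sum = 1·[25 + 4 + 5 + 10 + 1 + (-40)] = 5.

5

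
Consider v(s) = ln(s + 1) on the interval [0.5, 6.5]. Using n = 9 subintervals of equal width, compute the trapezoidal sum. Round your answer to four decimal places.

8.4840

Δs = (6.5 − 0.5)/9 = 2/3.
v(0.5) ≈ 0.4055, v(7/6) ≈ 0.7732, v(11/6) ≈ 1.0415, v(2.5) ≈ 1.2528, v(19/6) ≈ 1.4271, v(23/6) ≈ 1.5755, v(4.5) ≈ 1.7047, v(31/6) ≈ 1.8192, v(35/6) ≈ 1.9218, v(6.5) ≈ 2.0149.
T_9 = (Δs/2)·[v(s_0) + 2v(s_1) + ... + 2v(s_{8}) + v(s_9)].
Sum ≈ 8.4840.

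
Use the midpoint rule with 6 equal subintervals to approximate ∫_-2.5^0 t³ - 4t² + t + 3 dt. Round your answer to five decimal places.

-25.94365

Δt = (0 − (-2.5))/6 = 5/12.
Midpoints: -55/24, -1.875, -35/24, -25/24, -0.625, -5/24.
f(-55/24) = -446983/13824, f(-1.875) = -9999/512, f(-35/24) = -139163/13824, f(-25/24) = -48553/13824, f(-0.625) = 291/512, f(-5/24) = 36067/13824.
Sum = Δt · [f(-55/24) + f(-1.875) + f(-35/24) + ...].
Sum ≈ -25.94365.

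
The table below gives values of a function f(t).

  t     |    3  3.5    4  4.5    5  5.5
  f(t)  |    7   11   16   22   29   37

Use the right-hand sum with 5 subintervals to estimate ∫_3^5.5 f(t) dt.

Δt = 0.5.
Sum = 0.5·[11 + 16 + 22 + 29 + 37] = 57.5.

57.5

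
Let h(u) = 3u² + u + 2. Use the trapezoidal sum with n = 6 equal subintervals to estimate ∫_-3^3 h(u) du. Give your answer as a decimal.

Δu = (3 − (-3))/6 = 1.
h(-3) = 26, h(-2) = 12, h(-1) = 4, h(0) = 2, h(1) = 6, h(2) = 16, h(3) = 32.
T_6 = (Δu/2)·[h(u_0) + 2h(u_1) + ... + 2h(u_{5}) + h(u_6)].
Sum = 69.

69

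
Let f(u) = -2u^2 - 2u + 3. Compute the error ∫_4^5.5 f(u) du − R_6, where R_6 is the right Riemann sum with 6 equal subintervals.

Exact integral: ∫_4^5.5 f(u) du = -78.
R_6 = -81.96875.
Error = -78 − (-81.96875) = 3.96875.

3.96875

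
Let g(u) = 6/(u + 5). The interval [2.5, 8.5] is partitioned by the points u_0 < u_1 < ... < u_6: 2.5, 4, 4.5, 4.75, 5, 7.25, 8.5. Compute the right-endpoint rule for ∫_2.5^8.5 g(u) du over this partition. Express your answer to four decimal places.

3.2772

Subinterval widths: 1.5, 0.5, 0.25, 0.25, 2.25, 1.25.
Right endpoints: 4, 4.5, 4.75, 5, 7.25, 8.5.
g(4) = 2/3, g(4.5) = 12/19, g(4.75) = 8/13, g(5) = 0.6, g(7.25) = 24/49, g(8.5) = 4/9.
Sum = Σ Δu_i · g(u_i).
Sum ≈ 3.2772.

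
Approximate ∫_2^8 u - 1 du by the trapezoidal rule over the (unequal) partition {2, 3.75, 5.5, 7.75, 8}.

24

Subinterval widths: 1.75, 1.75, 2.25, 0.25.
f(2) = 1, f(3.75) = 2.75, f(5.5) = 4.5, f(7.75) = 6.75, f(8) = 7.
On each subinterval the trapezoid contributes (Δu_i/2)·[f(u_{i-1}) + f(u_i)].
Sum = 24.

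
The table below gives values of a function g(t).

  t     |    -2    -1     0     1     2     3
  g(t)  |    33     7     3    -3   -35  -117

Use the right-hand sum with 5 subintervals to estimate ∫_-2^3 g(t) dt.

Δt = 1.
Sum = 1·[7 + 3 + (-3) + (-35) + (-117)] = -145.

-145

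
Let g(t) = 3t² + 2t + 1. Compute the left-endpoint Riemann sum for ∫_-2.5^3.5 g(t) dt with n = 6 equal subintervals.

Δt = (3.5 − (-2.5))/6 = 1.
Left endpoints: -2.5, -1.5, -0.5, 0.5, 1.5, 2.5.
g(-2.5) = 14.75, g(-1.5) = 4.75, g(-0.5) = 0.75, g(0.5) = 2.75, g(1.5) = 10.75, g(2.5) = 24.75.
Sum = Δt · [g(-2.5) + g(-1.5) + g(-0.5) + ...].
Sum = 58.5.

58.5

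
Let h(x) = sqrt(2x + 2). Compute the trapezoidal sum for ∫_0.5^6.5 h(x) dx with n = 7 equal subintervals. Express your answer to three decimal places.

17.613

Δx = (6.5 − 0.5)/7 = 6/7.
h(0.5) ≈ 1.732, h(19/14) ≈ 2.171, h(31/14) ≈ 2.535, h(43/14) ≈ 2.854, h(55/14) ≈ 3.140, h(67/14) ≈ 3.402, h(79/14) ≈ 3.645, h(6.5) ≈ 3.873.
T_7 = (Δx/2)·[h(x_0) + 2h(x_1) + ... + 2h(x_{6}) + h(x_7)].
Sum ≈ 17.613.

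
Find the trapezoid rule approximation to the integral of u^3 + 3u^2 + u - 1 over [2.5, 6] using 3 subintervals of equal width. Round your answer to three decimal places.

Δu = (6 − 2.5)/3 = 7/6.
f(2.5) = 35.875, f(11/3) = 2492/27, f(29/6) = 40355/216, f(6) = 329.
T_3 = (Δu/2)·[f(u_0) + 2f(u_1) + 2f(u_2) + f(u_3)].
Sum ≈ 538.490.

538.490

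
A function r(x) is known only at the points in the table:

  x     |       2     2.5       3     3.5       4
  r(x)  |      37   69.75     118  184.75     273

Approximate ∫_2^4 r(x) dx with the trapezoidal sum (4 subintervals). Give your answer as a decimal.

263.75

Δx = 0.5.
T_4 = (0.5/2)·[37 + 2·69.75 + 2·118 + 2·184.75 + 273] = 263.75.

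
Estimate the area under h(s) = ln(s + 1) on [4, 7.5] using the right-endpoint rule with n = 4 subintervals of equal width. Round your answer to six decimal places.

Δs = (7.5 − 4)/4 = 0.875.
Right endpoints: 4.875, 5.75, 6.625, 7.5.
h(4.875) ≈ 1.770706, h(5.75) ≈ 1.909543, h(6.625) ≈ 2.031432, h(7.5) ≈ 2.140066.
Sum = Δs · [h(4.875) + h(5.75) + h(6.625) + h(7.5)].
Sum ≈ 6.870279.

6.870279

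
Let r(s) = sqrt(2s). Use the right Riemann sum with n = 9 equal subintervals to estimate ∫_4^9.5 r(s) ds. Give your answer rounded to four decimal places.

20.5277

Δs = (9.5 − 4)/9 = 11/18.
Right endpoints: 83/18, 47/9, 35/6, 58/9, 127/18, 23/3, 149/18, 80/9, 9.5.
r(83/18) ≈ 3.0368, r(47/9) ≈ 3.2318, r(35/6) ≈ 3.4157, r(58/9) ≈ 3.5901, r(127/18) ≈ 3.7565, r(23/3) ≈ 3.9158, r(149/18) ≈ 4.0689, r(80/9) ≈ 4.2164, r(9.5) ≈ 4.3589.
Sum = Δs · [r(83/18) + r(47/9) + r(35/6) + ...].
Sum ≈ 20.5277.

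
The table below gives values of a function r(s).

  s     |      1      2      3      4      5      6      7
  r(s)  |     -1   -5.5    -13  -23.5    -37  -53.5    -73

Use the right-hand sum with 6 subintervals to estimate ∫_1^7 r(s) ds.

Δs = 1.
Sum = 1·[(-5.5) + (-13) + (-23.5) + (-37) + (-53.5) + (-73)] = -205.5.

-205.5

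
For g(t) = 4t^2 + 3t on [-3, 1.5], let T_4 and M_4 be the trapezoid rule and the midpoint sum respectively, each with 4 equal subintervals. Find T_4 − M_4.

T_4 = 34.171875.
M_4 = 28.4765625.
T_4 − M_4 = 5.6953125.

5.6953125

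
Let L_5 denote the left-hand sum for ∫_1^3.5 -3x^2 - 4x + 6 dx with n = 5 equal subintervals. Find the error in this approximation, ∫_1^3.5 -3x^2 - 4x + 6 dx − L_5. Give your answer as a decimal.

-10.625

Exact integral: ∫_1^3.5 f(x) dx = -49.375.
L_5 = -38.75.
Error = -49.375 − (-38.75) = -10.625.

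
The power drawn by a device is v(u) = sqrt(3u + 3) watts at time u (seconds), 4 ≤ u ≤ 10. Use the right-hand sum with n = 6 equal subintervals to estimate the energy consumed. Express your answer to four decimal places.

Δu = (10 − 4)/6 = 1.
Right endpoints: 5, 6, 7, 8, 9, 10.
v(5) ≈ 4.2426, v(6) ≈ 4.5826, v(7) ≈ 4.8990, v(8) ≈ 5.1962, v(9) ≈ 5.4772, v(10) ≈ 5.7446.
Sum = Δu · [v(5) + v(6) + v(7) + ...].
Sum ≈ 30.1421.

30.1421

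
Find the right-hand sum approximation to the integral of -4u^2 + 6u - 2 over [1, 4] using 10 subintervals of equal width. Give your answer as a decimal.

Δu = (4 − 1)/10 = 0.3.
Right endpoints: 1.3, 1.6, 1.9, 2.2, 2.5, 2.8, 3.1, 3.4, 3.7, 4.
f(1.3) = -0.96, f(1.6) = -2.64, f(1.9) = -5.04, f(2.2) = -8.16, f(2.5) = -12, f(2.8) = -16.56, f(3.1) = -21.84, f(3.4) = -27.84, f(3.7) = -34.56, f(4) = -42.
Sum = Δu · [f(1.3) + f(1.6) + f(1.9) + ...].
Sum = -51.48.

-51.48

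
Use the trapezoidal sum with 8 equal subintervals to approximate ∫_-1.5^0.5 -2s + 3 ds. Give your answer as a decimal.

Δs = (0.5 − (-1.5))/8 = 0.25.
f(-1.5) = 6, f(-1.25) = 5.5, f(-1) = 5, f(-0.75) = 4.5, f(-0.5) = 4, f(-0.25) = 3.5, f(0) = 3, f(0.25) = 2.5, f(0.5) = 2.
T_8 = (Δs/2)·[f(s_0) + 2f(s_1) + ... + 2f(s_{7}) + f(s_8)].
Sum = 8.

8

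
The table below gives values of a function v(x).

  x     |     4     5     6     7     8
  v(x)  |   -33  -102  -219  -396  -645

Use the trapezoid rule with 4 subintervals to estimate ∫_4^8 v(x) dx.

-1056

Δx = 1.
T_4 = (1/2)·[(-33) + 2·(-102) + 2·(-219) + 2·(-396) + (-645)] = -1056.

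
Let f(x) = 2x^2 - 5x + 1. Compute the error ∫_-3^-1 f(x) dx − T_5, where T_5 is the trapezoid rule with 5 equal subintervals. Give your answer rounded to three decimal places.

Exact integral: ∫_-3^-1 f(x) dx ≈ 39.33333.
T_5 = 39.44.
Error ≈ 39.33333 − 39.44 ≈ -0.107.

-0.107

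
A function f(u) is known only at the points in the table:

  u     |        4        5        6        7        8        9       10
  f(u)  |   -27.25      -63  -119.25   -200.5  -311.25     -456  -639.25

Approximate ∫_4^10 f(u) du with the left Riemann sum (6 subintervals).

-1177.25

Δu = 1.
Sum = 1·[(-27.25) + (-63) + (-119.25) + (-200.5) + (-311.25) + (-456)] = -1177.25.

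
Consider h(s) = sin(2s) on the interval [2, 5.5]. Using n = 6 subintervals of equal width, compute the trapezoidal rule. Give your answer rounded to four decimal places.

-0.2908

Δs = (5.5 − 2)/6 = 7/12.
h(2) ≈ -0.7568, h(31/12) ≈ -0.8986, h(19/6) ≈ 0.0501, h(3.75) ≈ 0.9380, h(13/3) ≈ 0.6876, h(59/12) ≈ -0.3973, h(5.5) ≈ -1.0000.
T_6 = (Δs/2)·[h(s_0) + 2h(s_1) + ... + 2h(s_{5}) + h(s_6)].
Sum ≈ -0.2908.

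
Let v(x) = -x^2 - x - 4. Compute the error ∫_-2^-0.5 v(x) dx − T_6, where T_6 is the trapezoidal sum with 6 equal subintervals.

Exact integral: ∫_-2^-0.5 v(x) dx = -6.75.
T_6 = -6.765625.
Error = -6.75 − (-6.765625) = 0.015625.

0.015625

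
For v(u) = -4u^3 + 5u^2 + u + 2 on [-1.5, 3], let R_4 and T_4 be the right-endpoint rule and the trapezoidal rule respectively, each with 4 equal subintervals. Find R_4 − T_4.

-46.828125

R_4 = -63.5625.
T_4 = -16.734375.
R_4 − T_4 = -46.828125.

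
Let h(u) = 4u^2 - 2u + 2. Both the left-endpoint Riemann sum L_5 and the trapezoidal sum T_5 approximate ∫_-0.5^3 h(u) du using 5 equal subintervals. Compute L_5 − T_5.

L_5 = 25.76.
T_5 = 35.56.
L_5 − T_5 = -9.8.

-9.8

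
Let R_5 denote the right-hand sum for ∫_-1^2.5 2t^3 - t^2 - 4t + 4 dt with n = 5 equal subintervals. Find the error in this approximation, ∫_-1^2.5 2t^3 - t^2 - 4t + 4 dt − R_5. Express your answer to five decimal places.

-5.90042

Exact integral: ∫_-1^2.5 f(t) dt ≈ 16.9895833.
R_5 = 22.89.
Error ≈ 16.9895833 − 22.89 ≈ -5.90042.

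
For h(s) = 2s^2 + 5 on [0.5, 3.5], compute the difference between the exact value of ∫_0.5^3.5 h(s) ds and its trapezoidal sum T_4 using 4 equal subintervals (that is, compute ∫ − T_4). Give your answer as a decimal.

Exact integral: ∫_0.5^3.5 h(s) ds = 43.5.
T_4 = 44.0625.
Error = 43.5 − 44.0625 = -0.5625.

-0.5625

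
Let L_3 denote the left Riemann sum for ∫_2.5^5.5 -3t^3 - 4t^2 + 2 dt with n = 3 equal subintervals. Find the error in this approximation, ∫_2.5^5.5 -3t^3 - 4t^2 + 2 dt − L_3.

-254.125

Exact integral: ∫_2.5^5.5 f(t) dt = -852.
L_3 = -597.875.
Error = -852 − (-597.875) = -254.125.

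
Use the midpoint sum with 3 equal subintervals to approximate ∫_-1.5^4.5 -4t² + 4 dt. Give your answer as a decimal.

-94

Δt = (4.5 − (-1.5))/3 = 2.
Midpoints: -0.5, 1.5, 3.5.
f(-0.5) = 3, f(1.5) = -5, f(3.5) = -45.
Sum = Δt · [f(-0.5) + f(1.5) + f(3.5)].
Sum = -94.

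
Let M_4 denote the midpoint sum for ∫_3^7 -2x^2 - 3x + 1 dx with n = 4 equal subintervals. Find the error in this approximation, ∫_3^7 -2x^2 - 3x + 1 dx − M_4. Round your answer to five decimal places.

Exact integral: ∫_3^7 f(x) dx ≈ -266.6666667.
M_4 = -266.
Error ≈ -266.6666667 − (-266) ≈ -0.66667.

-0.66667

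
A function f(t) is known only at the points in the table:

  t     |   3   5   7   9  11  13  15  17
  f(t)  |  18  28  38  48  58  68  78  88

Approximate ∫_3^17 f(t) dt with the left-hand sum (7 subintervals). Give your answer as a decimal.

672

Δt = 2.
Sum = 2·[18 + 28 + 38 + 48 + 58 + 68 + 78] = 672.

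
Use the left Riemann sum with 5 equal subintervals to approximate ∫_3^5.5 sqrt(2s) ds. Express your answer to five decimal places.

Δs = (5.5 − 3)/5 = 0.5.
Left endpoints: 3, 3.5, 4, 4.5, 5.
f(3) ≈ 2.44949, f(3.5) ≈ 2.64575, f(4) ≈ 2.82843, f(4.5) ≈ 3.00000, f(5) ≈ 3.16228.
Sum = Δs · [f(3) + f(3.5) + f(4) + f(4.5) + f(5)].
Sum ≈ 7.04297.

7.04297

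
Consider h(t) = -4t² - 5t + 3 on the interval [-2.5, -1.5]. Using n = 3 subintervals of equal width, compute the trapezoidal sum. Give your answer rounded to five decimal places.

Δt = (-1.5 − (-2.5))/3 = 1/3.
h(-2.5) = -9.5, h(-13/6) = -89/18, h(-11/6) = -23/18, h(-1.5) = 1.5.
T_3 = (Δt/2)·[h(t_0) + 2h(t_1) + 2h(t_2) + h(t_3)].
Sum ≈ -3.40741.

-3.40741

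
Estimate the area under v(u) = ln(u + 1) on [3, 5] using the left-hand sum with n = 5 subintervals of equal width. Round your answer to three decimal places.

3.123

Δu = (5 − 3)/5 = 0.4.
Left endpoints: 3, 3.4, 3.8, 4.2, 4.6.
v(3) ≈ 1.386, v(3.4) ≈ 1.482, v(3.8) ≈ 1.569, v(4.2) ≈ 1.649, v(4.6) ≈ 1.723.
Sum = Δu · [v(3) + v(3.4) + v(3.8) + v(4.2) + v(4.6)].
Sum ≈ 3.123.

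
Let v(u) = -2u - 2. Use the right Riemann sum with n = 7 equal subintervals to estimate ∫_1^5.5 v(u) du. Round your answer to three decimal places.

Δu = (5.5 − 1)/7 = 9/14.
Right endpoints: 23/14, 16/7, 41/14, 25/7, 59/14, 34/7, 5.5.
v(23/14) = -37/7, v(16/7) = -46/7, v(41/14) = -55/7, v(25/7) = -64/7, v(59/14) = -73/7, v(34/7) = -82/7, v(5.5) = -13.
Sum = Δu · [v(23/14) + v(16/7) + v(41/14) + ...].
Sum ≈ -41.143.

-41.143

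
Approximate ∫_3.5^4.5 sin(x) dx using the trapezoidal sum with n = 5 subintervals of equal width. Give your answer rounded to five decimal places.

Δx = (4.5 − 3.5)/5 = 0.2.
f(3.5) ≈ -0.35078, f(3.7) ≈ -0.52984, f(3.9) ≈ -0.68777, f(4.1) ≈ -0.81828, f(4.3) ≈ -0.91617, f(4.5) ≈ -0.97753.
T_5 = (Δx/2)·[f(x_0) + 2f(x_1) + ... + 2f(x_{4}) + f(x_5)].
Sum ≈ -0.72324.

-0.72324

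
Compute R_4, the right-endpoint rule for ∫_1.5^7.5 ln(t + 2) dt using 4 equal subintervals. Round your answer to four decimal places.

11.7180

Δt = (7.5 − 1.5)/4 = 1.5.
Right endpoints: 3, 4.5, 6, 7.5.
f(3) ≈ 1.6094, f(4.5) ≈ 1.8718, f(6) ≈ 2.0794, f(7.5) ≈ 2.2513.
Sum = Δt · [f(3) + f(4.5) + f(6) + f(7.5)].
Sum ≈ 11.7180.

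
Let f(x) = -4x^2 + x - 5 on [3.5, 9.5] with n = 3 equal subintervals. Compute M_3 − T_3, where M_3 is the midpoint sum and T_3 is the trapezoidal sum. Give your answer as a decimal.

M_3 = -1069.
T_3 = -1093.
M_3 − T_3 = 24.

24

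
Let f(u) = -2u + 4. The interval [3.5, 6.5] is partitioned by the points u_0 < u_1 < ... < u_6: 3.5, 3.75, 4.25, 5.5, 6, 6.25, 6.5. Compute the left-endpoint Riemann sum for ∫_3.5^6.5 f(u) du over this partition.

-15.75

Subinterval widths: 0.25, 0.5, 1.25, 0.5, 0.25, 0.25.
Left endpoints: 3.5, 3.75, 4.25, 5.5, 6, 6.25.
f(3.5) = -3, f(3.75) = -3.5, f(4.25) = -4.5, f(5.5) = -7, f(6) = -8, f(6.25) = -8.5.
Sum = Σ Δu_i · f(u_i).
Sum = -15.75.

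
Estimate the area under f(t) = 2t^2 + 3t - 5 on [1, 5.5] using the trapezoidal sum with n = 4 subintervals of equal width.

Δt = (5.5 − 1)/4 = 1.125.
f(1) = 0, f(2.125) = 10.40625, f(3.25) = 25.875, f(4.375) = 46.40625, f(5.5) = 72.
T_4 = (Δt/2)·[f(t_0) + 2f(t_1) + 2f(t_2) + 2f(t_3) + f(t_4)].
Sum = 133.5234375.

133.5234375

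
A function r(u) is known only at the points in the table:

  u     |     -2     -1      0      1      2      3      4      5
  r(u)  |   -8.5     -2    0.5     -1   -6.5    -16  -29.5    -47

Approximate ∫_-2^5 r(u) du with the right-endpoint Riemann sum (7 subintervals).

-101.5

Δu = 1.
Sum = 1·[(-2) + 0.5 + (-1) + (-6.5) + (-16) + (-29.5) + (-47)] = -101.5.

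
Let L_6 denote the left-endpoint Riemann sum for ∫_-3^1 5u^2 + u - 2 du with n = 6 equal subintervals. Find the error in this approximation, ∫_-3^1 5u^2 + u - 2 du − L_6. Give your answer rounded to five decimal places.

-13.48148

Exact integral: ∫_-3^1 f(u) du ≈ 34.6666667.
L_6 ≈ 48.1481481.
Error ≈ 34.6666667 − 48.1481481 ≈ -13.48148.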